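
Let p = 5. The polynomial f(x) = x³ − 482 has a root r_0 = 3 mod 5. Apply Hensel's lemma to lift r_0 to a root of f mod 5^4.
r_3 = 343 (mod 625)

Hensel: r_{i+1} = r_i − f(r_i)/f′(r_i) mod 5^{i+2}, where f′(x) = 3x². Iterate:
  r_0 = 3 (mod 5)
  r_1 = 18 (mod 25)
  r_2 = 93 (mod 125)
  r_3 = 343 (mod 625)
Final: r = 343 with f(r) ≡ 0 mod 5^4.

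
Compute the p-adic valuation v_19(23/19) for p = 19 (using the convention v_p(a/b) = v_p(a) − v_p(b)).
v_19(23/19) = -1

Factor powers of 19 from the numerator and denominator of the reduced fraction: 23 = 19^0 · 23 and 19 = 19^1 · 1. Apply v_p(a/b) = v_p(a) − v_p(b): v_19(23/19) = 0 − 1 = -1.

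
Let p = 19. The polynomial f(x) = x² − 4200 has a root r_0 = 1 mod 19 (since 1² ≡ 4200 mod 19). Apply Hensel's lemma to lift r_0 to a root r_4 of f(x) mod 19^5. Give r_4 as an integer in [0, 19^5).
r_4 = 705509 (mod 2476099)

Hensel's recurrence: r_{i+1} = r_i − f(r_i)·(f′(r_i))^{-1} mod 19^{i+2}, with f′(x) = 2x. Iterate:
  r_0 = 1 (mod 19)
  r_1 = 115 (mod 361)
  r_2 = 5891 (mod 6859)
  r_3 = 53904 (mod 130321)
  r_4 = 705509 (mod 2476099)
Final: r_4 = 705509, and one checks f(r_4) ≡ 0 mod 19^5.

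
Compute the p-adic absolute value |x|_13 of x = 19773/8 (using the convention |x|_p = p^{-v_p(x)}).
|19773/8|_13 = 1/2197

Step 1 — compute v_13(x) by factoring powers of 13 out of the numerator and denominator: v_13(19773/8) = 3. Step 2 — apply |x|_p = p^{-v_p(x)} = 13^{-3} = 1/2197.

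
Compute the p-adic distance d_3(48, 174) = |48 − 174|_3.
d_3(48, 174) = 1/9

Step 1 — x − y = 48 − 174 = -126. Step 2 — v_3(-126) = 2 (factor: -126 = −(3^2 · 14); the sign does not affect v_p). Step 3 — |x − y|_3 = 3^{-2} = 1/9.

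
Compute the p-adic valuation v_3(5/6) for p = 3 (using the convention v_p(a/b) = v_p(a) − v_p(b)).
v_3(5/6) = -1

Factor powers of 3 from the numerator and denominator of the reduced fraction: 5 = 3^0 · 5 and 6 = 3^1 · 2. Apply v_p(a/b) = v_p(a) − v_p(b): v_3(5/6) = 0 − 1 = -1.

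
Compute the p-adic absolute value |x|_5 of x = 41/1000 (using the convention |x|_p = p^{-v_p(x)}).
|41/1000|_5 = 125

Step 1 — compute v_5(x) by factoring powers of 5 out of the numerator and denominator: v_5(41/1000) = -3. Step 2 — apply |x|_p = p^{-v_p(x)} = 5^{3} = 125.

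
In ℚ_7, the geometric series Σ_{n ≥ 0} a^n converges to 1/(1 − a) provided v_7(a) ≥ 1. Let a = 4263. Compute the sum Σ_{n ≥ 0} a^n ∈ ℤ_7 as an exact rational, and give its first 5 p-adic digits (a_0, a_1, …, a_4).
Σ a^n = 1/(1 − a) = -1/4262;  first 5 digits = (1, 0, 3, 5, 3)

v_7(a) = 2 ≥ 1, so the series converges in ℤ_7 to 1/(1 − a) = 1/(1 − 4263) = -1/4262. Expand this rational in ℤ_7: compute digits iteratively via d_i = x_i mod 7, x_{i+1} = (x_i − d_i)/7. The first 5 digits are (1, 0, 3, 5, 3).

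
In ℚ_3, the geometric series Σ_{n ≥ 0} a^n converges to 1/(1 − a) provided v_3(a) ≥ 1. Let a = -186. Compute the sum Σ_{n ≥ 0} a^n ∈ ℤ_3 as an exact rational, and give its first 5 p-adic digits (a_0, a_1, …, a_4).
Σ a^n = 1/(1 − a) = 1/187;  first 5 digits = (1, 1, 1, 0, 0)

v_3(a) = 1 ≥ 1, so the series converges in ℤ_3 to 1/(1 − a) = 1/(1 − (-186)) = 1/187. Expand this rational in ℤ_3: compute digits iteratively via d_i = x_i mod 3, x_{i+1} = (x_i − d_i)/3. The first 5 digits are (1, 1, 1, 0, 0).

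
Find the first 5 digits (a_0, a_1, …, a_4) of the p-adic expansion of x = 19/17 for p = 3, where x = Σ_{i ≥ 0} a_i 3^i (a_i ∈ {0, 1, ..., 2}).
(a_0, …, a_4) = (2, 2, 1, 1, 0)

v_3(19/17) = 0 (numerator and denominator both coprime to 3), so x ∈ ℤ_3^×. Compute digits iteratively via a_i = x_i mod 3, x_{i+1} = (x_i − a_i)/3, with x_0 = x:
  x_0 = 19/17;  a_0 = 2;  x_1 = (x_0 − 2)/3 = -5/17
  x_1 = -5/17;  a_1 = 2;  x_2 = (x_1 − 2)/3 = -13/17
  x_2 = -13/17;  a_2 = 1;  x_3 = (x_2 − 1)/3 = -10/17
  x_3 = -10/17;  a_3 = 1;  x_4 = (x_3 − 1)/3 = -9/17
  x_4 = -9/17;  a_4 = 0;  x_5 = (x_4 − 0)/3 = -3/17
Digits: (2, 2, 1, 1, 0).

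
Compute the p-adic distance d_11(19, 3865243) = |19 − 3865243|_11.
d_11(19, 3865243) = 1/161051

Step 1 — x − y = 19 − 3865243 = -3865224. Step 2 — v_11(-3865224) = 5 (factor: -3865224 = −(11^5 · 24); the sign does not affect v_p). Step 3 — |x − y|_11 = 11^{-5} = 1/161051.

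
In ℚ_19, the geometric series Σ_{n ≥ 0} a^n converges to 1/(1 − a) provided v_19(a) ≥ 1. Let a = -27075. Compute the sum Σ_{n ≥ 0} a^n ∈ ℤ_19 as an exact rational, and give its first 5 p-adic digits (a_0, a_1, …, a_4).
Σ a^n = 1/(1 − a) = 1/27076;  first 5 digits = (1, 0, 1, 15, 0)

v_19(a) = 2 ≥ 1, so the series converges in ℤ_19 to 1/(1 − a) = 1/(1 − (-27075)) = 1/27076. Expand this rational in ℤ_19: compute digits iteratively via d_i = x_i mod 19, x_{i+1} = (x_i − d_i)/19. The first 5 digits are (1, 0, 1, 15, 0).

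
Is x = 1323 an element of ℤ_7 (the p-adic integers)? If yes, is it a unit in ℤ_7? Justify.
x ∈ ℤ_7 but not a unit; v_7(x) = 2 > 0

ℤ_7 = {x ∈ ℚ_7 : v_7(x) ≥ 0} and ℤ_7^× = {x ∈ ℤ_7 : v_7(x) = 0}. Here v_7(1323) = v_7(num) − v_7(den) = 2; compare against these criteria.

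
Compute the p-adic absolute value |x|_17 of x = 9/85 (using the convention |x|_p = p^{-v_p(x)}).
|9/85|_17 = 17

Step 1 — compute v_17(x) by factoring powers of 17 out of the numerator and denominator: v_17(9/85) = -1. Step 2 — apply |x|_p = p^{-v_p(x)} = 17^{1} = 17.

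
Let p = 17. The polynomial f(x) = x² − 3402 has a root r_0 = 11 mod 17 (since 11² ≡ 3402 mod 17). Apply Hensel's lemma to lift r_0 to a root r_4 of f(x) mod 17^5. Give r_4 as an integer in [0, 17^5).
r_4 = 531040 (mod 1419857)

Hensel's recurrence: r_{i+1} = r_i − f(r_i)·(f′(r_i))^{-1} mod 17^{i+2}, with f′(x) = 2x. Iterate:
  r_0 = 11 (mod 17)
  r_1 = 147 (mod 289)
  r_2 = 436 (mod 4913)
  r_3 = 29914 (mod 83521)
  r_4 = 531040 (mod 1419857)
Final: r_4 = 531040, and one checks f(r_4) ≡ 0 mod 17^5.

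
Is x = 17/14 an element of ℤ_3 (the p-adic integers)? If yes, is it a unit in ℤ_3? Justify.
x ∈ ℤ_3^× (unit); v_3(x) = 0

ℤ_3 = {x ∈ ℚ_3 : v_3(x) ≥ 0} and ℤ_3^× = {x ∈ ℤ_3 : v_3(x) = 0}. Here v_3(17/14) = v_3(num) − v_3(den) = 0; compare against these criteria.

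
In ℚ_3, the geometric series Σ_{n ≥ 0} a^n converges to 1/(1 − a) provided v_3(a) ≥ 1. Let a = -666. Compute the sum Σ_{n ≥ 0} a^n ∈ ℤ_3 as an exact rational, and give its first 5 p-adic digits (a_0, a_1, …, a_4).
Σ a^n = 1/(1 − a) = 1/667;  first 5 digits = (1, 0, 1, 2, 1)

v_3(a) = 2 ≥ 1, so the series converges in ℤ_3 to 1/(1 − a) = 1/(1 − (-666)) = 1/667. Expand this rational in ℤ_3: compute digits iteratively via d_i = x_i mod 3, x_{i+1} = (x_i − d_i)/3. The first 5 digits are (1, 0, 1, 2, 1).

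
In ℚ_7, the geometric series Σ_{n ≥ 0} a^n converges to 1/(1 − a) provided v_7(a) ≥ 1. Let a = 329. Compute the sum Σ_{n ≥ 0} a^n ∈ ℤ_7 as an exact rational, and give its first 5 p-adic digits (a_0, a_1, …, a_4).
Σ a^n = 1/(1 − a) = -1/328;  first 5 digits = (1, 5, 3, 0, 4)

v_7(a) = 1 ≥ 1, so the series converges in ℤ_7 to 1/(1 − a) = 1/(1 − 329) = -1/328. Expand this rational in ℤ_7: compute digits iteratively via d_i = x_i mod 7, x_{i+1} = (x_i − d_i)/7. The first 5 digits are (1, 5, 3, 0, 4).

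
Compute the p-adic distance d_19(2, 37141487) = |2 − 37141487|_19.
d_19(2, 37141487) = 1/2476099

Step 1 — x − y = 2 − 37141487 = -37141485. Step 2 — v_19(-37141485) = 5 (factor: -37141485 = −(19^5 · 15); the sign does not affect v_p). Step 3 — |x − y|_19 = 19^{-5} = 1/2476099.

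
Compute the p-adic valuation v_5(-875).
v_5(-875) = 3

v_5(n) is the largest exponent k such that 5^k divides n. Factor out: -875 = -5^3 · 7. (Sign doesn't affect v_p.) So v_5(-875) = 3.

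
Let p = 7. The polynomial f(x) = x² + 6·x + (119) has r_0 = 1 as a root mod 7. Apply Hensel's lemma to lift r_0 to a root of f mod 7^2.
r_1 = 22 (mod 49)

Hensel: r_{i+1} = r_i − f(r_i)·(f′(r_i))^{-1} mod 7^{i+2}, f′(x) = 2x + 6. Iterate:
  r_0 = 1 (mod 7)
  r_1 = 22 (mod 49)
Final: r = 22 satisfies f(r) ≡ 0 mod 7^2.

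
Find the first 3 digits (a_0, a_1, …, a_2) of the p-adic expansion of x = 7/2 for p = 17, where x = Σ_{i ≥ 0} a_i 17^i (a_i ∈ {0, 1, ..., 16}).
(a_0, …, a_2) = (12, 8, 8)

v_17(7/2) = 0 (numerator and denominator both coprime to 17), so x ∈ ℤ_17^×. Compute digits iteratively via a_i = x_i mod 17, x_{i+1} = (x_i − a_i)/17, with x_0 = x:
  x_0 = 7/2;  a_0 = 12;  x_1 = (x_0 − 12)/17 = -1/2
  x_1 = -1/2;  a_1 = 8;  x_2 = (x_1 − 8)/17 = -1/2
  x_2 = -1/2;  a_2 = 8;  x_3 = (x_2 − 8)/17 = -1/2
Digits: (12, 8, 8).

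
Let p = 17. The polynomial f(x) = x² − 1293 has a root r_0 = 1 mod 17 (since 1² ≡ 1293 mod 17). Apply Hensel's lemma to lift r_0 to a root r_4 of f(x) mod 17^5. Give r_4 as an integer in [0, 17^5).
r_4 = 533852 (mod 1419857)

Hensel's recurrence: r_{i+1} = r_i − f(r_i)·(f′(r_i))^{-1} mod 17^{i+2}, with f′(x) = 2x. Iterate:
  r_0 = 1 (mod 17)
  r_1 = 69 (mod 289)
  r_2 = 3248 (mod 4913)
  r_3 = 32726 (mod 83521)
  r_4 = 533852 (mod 1419857)
Final: r_4 = 533852, and one checks f(r_4) ≡ 0 mod 17^5.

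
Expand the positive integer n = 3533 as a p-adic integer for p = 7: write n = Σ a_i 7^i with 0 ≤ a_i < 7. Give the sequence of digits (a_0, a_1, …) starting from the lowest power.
(a_0, a_1, …) = (5, 0, 2, 3, 1)

Repeated division by 7 gives the digits low-to-high: 3533 = 5 + 2·7^2 + 3·7^3 + 1·7^4. Digit sequence: (5, 0, 2, 3, 1).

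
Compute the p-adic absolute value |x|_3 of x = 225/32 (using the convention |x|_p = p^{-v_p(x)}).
|225/32|_3 = 1/9

Step 1 — compute v_3(x) by factoring powers of 3 out of the numerator and denominator: v_3(225/32) = 2. Step 2 — apply |x|_p = p^{-v_p(x)} = 3^{-2} = 1/9.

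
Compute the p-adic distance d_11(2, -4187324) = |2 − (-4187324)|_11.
d_11(2, -4187324) = 1/161051

Step 1 — x − y = 2 − (-4187324) = 4187326. Step 2 — v_11(4187326) = 5 (factor: 4187326 = (11^5 · 26); the sign does not affect v_p). Step 3 — |x − y|_11 = 11^{-5} = 1/161051.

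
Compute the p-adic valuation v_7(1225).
v_7(1225) = 2

v_7(n) is the largest exponent k such that 7^k divides n. Factor out: 1225 = 7^2 · 25. (Sign doesn't affect v_p.) So v_7(1225) = 2.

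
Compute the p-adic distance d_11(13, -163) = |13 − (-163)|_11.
d_11(13, -163) = 1/11

Step 1 — x − y = 13 − (-163) = 176. Step 2 — v_11(176) = 1 (factor: 176 = (11^1 · 16); the sign does not affect v_p). Step 3 — |x − y|_11 = 11^{-1} = 1/11.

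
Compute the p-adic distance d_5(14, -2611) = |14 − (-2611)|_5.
d_5(14, -2611) = 1/125

Step 1 — x − y = 14 − (-2611) = 2625. Step 2 — v_5(2625) = 3 (factor: 2625 = (5^3 · 21); the sign does not affect v_p). Step 3 — |x − y|_5 = 5^{-3} = 1/125.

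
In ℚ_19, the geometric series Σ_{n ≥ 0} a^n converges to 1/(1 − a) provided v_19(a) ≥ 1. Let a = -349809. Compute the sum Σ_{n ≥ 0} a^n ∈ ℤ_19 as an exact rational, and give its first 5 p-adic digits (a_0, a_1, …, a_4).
Σ a^n = 1/(1 − a) = 1/349810;  first 5 digits = (1, 0, 0, 6, 16)

v_19(a) = 3 ≥ 1, so the series converges in ℤ_19 to 1/(1 − a) = 1/(1 − (-349809)) = 1/349810. Expand this rational in ℤ_19: compute digits iteratively via d_i = x_i mod 19, x_{i+1} = (x_i − d_i)/19. The first 5 digits are (1, 0, 0, 6, 16).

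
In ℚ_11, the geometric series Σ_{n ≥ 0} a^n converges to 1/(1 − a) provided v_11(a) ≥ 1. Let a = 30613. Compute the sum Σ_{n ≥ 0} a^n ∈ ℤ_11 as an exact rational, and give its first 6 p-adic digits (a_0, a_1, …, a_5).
Σ a^n = 1/(1 − a) = -1/30612;  first 6 digits = (1, 0, 0, 1, 2, 0)

v_11(a) = 3 ≥ 1, so the series converges in ℤ_11 to 1/(1 − a) = 1/(1 − 30613) = -1/30612. Expand this rational in ℤ_11: compute digits iteratively via d_i = x_i mod 11, x_{i+1} = (x_i − d_i)/11. The first 6 digits are (1, 0, 0, 1, 2, 0).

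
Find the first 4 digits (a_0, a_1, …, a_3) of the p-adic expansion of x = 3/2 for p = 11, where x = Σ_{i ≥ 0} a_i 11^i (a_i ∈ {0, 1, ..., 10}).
(a_0, …, a_3) = (7, 5, 5, 5)

v_11(3/2) = 0 (numerator and denominator both coprime to 11), so x ∈ ℤ_11^×. Compute digits iteratively via a_i = x_i mod 11, x_{i+1} = (x_i − a_i)/11, with x_0 = x:
  x_0 = 3/2;  a_0 = 7;  x_1 = (x_0 − 7)/11 = -1/2
  x_1 = -1/2;  a_1 = 5;  x_2 = (x_1 − 5)/11 = -1/2
  x_2 = -1/2;  a_2 = 5;  x_3 = (x_2 − 5)/11 = -1/2
  x_3 = -1/2;  a_3 = 5;  x_4 = (x_3 − 5)/11 = -1/2
Digits: (7, 5, 5, 5).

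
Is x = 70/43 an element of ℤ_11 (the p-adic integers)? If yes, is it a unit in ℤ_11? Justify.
x ∈ ℤ_11^× (unit); v_11(x) = 0

ℤ_11 = {x ∈ ℚ_11 : v_11(x) ≥ 0} and ℤ_11^× = {x ∈ ℤ_11 : v_11(x) = 0}. Here v_11(70/43) = v_11(num) − v_11(den) = 0; compare against these criteria.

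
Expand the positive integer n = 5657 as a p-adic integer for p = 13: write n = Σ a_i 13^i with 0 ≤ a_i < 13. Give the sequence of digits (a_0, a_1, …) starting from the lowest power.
(a_0, a_1, …) = (2, 6, 7, 2)

Repeated division by 13 gives the digits low-to-high: 5657 = 2 + 6·13^1 + 7·13^2 + 2·13^3. Digit sequence: (2, 6, 7, 2).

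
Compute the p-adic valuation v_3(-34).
v_3(-34) = 0

v_3(n) is the largest exponent k such that 3^k divides n. Factor out: -34 = -3^0 · 34. (Sign doesn't affect v_p.) So v_3(-34) = 0.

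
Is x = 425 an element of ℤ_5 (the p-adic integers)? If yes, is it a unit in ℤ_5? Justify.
x ∈ ℤ_5 but not a unit; v_5(x) = 2 > 0

ℤ_5 = {x ∈ ℚ_5 : v_5(x) ≥ 0} and ℤ_5^× = {x ∈ ℤ_5 : v_5(x) = 0}. Here v_5(425) = v_5(num) − v_5(den) = 2; compare against these criteria.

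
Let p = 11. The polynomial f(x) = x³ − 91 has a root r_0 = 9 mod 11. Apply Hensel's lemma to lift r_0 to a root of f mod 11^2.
r_1 = 97 (mod 121)

Hensel: r_{i+1} = r_i − f(r_i)/f′(r_i) mod 11^{i+2}, where f′(x) = 3x². Iterate:
  r_0 = 9 (mod 11)
  r_1 = 97 (mod 121)
Final: r = 97 with f(r) ≡ 0 mod 11^2.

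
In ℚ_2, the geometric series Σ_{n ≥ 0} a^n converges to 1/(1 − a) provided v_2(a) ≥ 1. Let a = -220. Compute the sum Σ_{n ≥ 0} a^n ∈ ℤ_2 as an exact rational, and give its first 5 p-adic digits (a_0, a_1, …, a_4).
Σ a^n = 1/(1 − a) = 1/221;  first 5 digits = (1, 0, 1, 0, 1)

v_2(a) = 2 ≥ 1, so the series converges in ℤ_2 to 1/(1 − a) = 1/(1 − (-220)) = 1/221. Expand this rational in ℤ_2: compute digits iteratively via d_i = x_i mod 2, x_{i+1} = (x_i − d_i)/2. The first 5 digits are (1, 0, 1, 0, 1).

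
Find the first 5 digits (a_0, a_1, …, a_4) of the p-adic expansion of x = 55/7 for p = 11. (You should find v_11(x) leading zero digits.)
(a_0, …, a_4) = (0, 7, 1, 3, 6)

v_11(55/7) = 1, so a_0 = ... = a_0 = 0. Factor out: x = 11^1 · u with u = 5/7 a unit in ℤ_11. Expand u iteratively via a_{v+i} = u_i mod 11, u_{i+1} = (u_i − a_{v+i})/11:
  u_0 = 5/7;  a_1 = 7;  u_1 = (u_0 − 7)/11 = -4/7
  u_1 = -4/7;  a_2 = 1;  u_2 = (u_1 − 1)/11 = -1/7
  u_2 = -1/7;  a_3 = 3;  u_3 = (u_2 − 3)/11 = -2/7
  u_3 = -2/7;  a_4 = 6;  u_4 = (u_3 − 6)/11 = -4/7
Digits: (0, 7, 1, 3, 6).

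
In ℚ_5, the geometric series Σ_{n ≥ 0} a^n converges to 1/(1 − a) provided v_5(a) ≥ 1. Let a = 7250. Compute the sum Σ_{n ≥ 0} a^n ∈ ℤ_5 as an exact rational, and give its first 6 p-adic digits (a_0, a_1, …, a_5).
Σ a^n = 1/(1 − a) = -1/7249;  first 6 digits = (1, 0, 0, 3, 1, 2)

v_5(a) = 3 ≥ 1, so the series converges in ℤ_5 to 1/(1 − a) = 1/(1 − 7250) = -1/7249. Expand this rational in ℤ_5: compute digits iteratively via d_i = x_i mod 5, x_{i+1} = (x_i − d_i)/5. The first 6 digits are (1, 0, 0, 3, 1, 2).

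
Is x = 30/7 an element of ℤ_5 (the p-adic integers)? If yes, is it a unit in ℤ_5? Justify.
x ∈ ℤ_5 but not a unit; v_5(x) = 1 > 0

ℤ_5 = {x ∈ ℚ_5 : v_5(x) ≥ 0} and ℤ_5^× = {x ∈ ℤ_5 : v_5(x) = 0}. Here v_5(30/7) = v_5(num) − v_5(den) = 1; compare against these criteria.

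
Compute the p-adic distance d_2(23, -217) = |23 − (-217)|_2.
d_2(23, -217) = 1/16

Step 1 — x − y = 23 − (-217) = 240. Step 2 — v_2(240) = 4 (factor: 240 = (2^4 · 15); the sign does not affect v_p). Step 3 — |x − y|_2 = 2^{-4} = 1/16.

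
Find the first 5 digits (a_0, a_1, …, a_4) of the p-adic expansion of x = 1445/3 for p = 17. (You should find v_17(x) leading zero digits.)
(a_0, …, a_4) = (0, 0, 13, 5, 11)

v_17(1445/3) = 2, so a_0 = ... = a_1 = 0. Factor out: x = 17^2 · u with u = 5/3 a unit in ℤ_17. Expand u iteratively via a_{v+i} = u_i mod 17, u_{i+1} = (u_i − a_{v+i})/17:
  u_0 = 5/3;  a_2 = 13;  u_1 = (u_0 − 13)/17 = -2/3
  u_1 = -2/3;  a_3 = 5;  u_2 = (u_1 − 5)/17 = -1/3
  u_2 = -1/3;  a_4 = 11;  u_3 = (u_2 − 11)/17 = -2/3
Digits: (0, 0, 13, 5, 11).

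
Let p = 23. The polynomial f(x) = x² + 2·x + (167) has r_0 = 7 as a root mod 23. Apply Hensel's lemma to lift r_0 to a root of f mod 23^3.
r_2 = 5481 (mod 12167)

Hensel: r_{i+1} = r_i − f(r_i)·(f′(r_i))^{-1} mod 23^{i+2}, f′(x) = 2x + 2. Iterate:
  r_0 = 7 (mod 23)
  r_1 = 191 (mod 529)
  r_2 = 5481 (mod 12167)
Final: r = 5481 satisfies f(r) ≡ 0 mod 23^3.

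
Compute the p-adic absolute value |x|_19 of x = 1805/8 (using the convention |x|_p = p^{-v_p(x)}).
|1805/8|_19 = 1/361

Step 1 — compute v_19(x) by factoring powers of 19 out of the numerator and denominator: v_19(1805/8) = 2. Step 2 — apply |x|_p = p^{-v_p(x)} = 19^{-2} = 1/361.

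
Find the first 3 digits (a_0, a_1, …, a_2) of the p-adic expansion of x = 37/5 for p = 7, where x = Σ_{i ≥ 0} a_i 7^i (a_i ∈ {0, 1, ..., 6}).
(a_0, …, a_2) = (6, 3, 1)

v_7(37/5) = 0 (numerator and denominator both coprime to 7), so x ∈ ℤ_7^×. Compute digits iteratively via a_i = x_i mod 7, x_{i+1} = (x_i − a_i)/7, with x_0 = x:
  x_0 = 37/5;  a_0 = 6;  x_1 = (x_0 − 6)/7 = 1/5
  x_1 = 1/5;  a_1 = 3;  x_2 = (x_1 − 3)/7 = -2/5
  x_2 = -2/5;  a_2 = 1;  x_3 = (x_2 − 1)/7 = -1/5
Digits: (6, 3, 1).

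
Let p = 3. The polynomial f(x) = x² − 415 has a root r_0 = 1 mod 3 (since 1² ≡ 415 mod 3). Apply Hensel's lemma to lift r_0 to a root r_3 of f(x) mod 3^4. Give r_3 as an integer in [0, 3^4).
r_3 = 46 (mod 81)

Hensel's recurrence: r_{i+1} = r_i − f(r_i)·(f′(r_i))^{-1} mod 3^{i+2}, with f′(x) = 2x. Iterate:
  r_0 = 1 (mod 3)
  r_1 = 1 (mod 9)
  r_2 = 19 (mod 27)
  r_3 = 46 (mod 81)
Final: r_3 = 46, and one checks f(r_3) ≡ 0 mod 3^4.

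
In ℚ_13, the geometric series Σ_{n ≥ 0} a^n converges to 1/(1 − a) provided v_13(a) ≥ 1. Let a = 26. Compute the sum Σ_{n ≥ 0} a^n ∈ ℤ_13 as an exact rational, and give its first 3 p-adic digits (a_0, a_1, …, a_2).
Σ a^n = 1/(1 − a) = -1/25;  first 3 digits = (1, 2, 4)

v_13(a) = 1 ≥ 1, so the series converges in ℤ_13 to 1/(1 − a) = 1/(1 − 26) = -1/25. Expand this rational in ℤ_13: compute digits iteratively via d_i = x_i mod 13, x_{i+1} = (x_i − d_i)/13. The first 3 digits are (1, 2, 4).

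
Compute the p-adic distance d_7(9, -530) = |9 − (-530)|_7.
d_7(9, -530) = 1/49

Step 1 — x − y = 9 − (-530) = 539. Step 2 — v_7(539) = 2 (factor: 539 = (7^2 · 11); the sign does not affect v_p). Step 3 — |x − y|_7 = 7^{-2} = 1/49.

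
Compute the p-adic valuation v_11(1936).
v_11(1936) = 2

v_11(n) is the largest exponent k such that 11^k divides n. Factor out: 1936 = 11^2 · 16. (Sign doesn't affect v_p.) So v_11(1936) = 2.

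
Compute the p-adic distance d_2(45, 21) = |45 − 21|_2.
d_2(45, 21) = 1/8

Step 1 — x − y = 45 − 21 = 24. Step 2 — v_2(24) = 3 (factor: 24 = (2^3 · 3); the sign does not affect v_p). Step 3 — |x − y|_2 = 2^{-3} = 1/8.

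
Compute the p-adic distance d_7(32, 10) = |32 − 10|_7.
d_7(32, 10) = 1

Step 1 — x − y = 32 − 10 = 22. Step 2 — v_7(22) = 0 (factor: 22 = (7^0 · 22); the sign does not affect v_p). Step 3 — |x − y|_7 = 7^{0} = 1.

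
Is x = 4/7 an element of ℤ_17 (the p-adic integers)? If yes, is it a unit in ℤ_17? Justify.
x ∈ ℤ_17^× (unit); v_17(x) = 0

ℤ_17 = {x ∈ ℚ_17 : v_17(x) ≥ 0} and ℤ_17^× = {x ∈ ℤ_17 : v_17(x) = 0}. Here v_17(4/7) = v_17(num) − v_17(den) = 0; compare against these criteria.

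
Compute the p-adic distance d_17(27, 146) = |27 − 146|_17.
d_17(27, 146) = 1/17

Step 1 — x − y = 27 − 146 = -119. Step 2 — v_17(-119) = 1 (factor: -119 = −(17^1 · 7); the sign does not affect v_p). Step 3 — |x − y|_17 = 17^{-1} = 1/17.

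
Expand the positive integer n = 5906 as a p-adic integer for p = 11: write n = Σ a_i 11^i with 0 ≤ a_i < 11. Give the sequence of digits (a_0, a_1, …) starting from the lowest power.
(a_0, a_1, …) = (10, 8, 4, 4)

Repeated division by 11 gives the digits low-to-high: 5906 = 10 + 8·11^1 + 4·11^2 + 4·11^3. Digit sequence: (10, 8, 4, 4).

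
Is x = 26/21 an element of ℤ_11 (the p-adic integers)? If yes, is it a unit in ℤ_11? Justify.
x ∈ ℤ_11^× (unit); v_11(x) = 0

ℤ_11 = {x ∈ ℚ_11 : v_11(x) ≥ 0} and ℤ_11^× = {x ∈ ℤ_11 : v_11(x) = 0}. Here v_11(26/21) = v_11(num) − v_11(den) = 0; compare against these criteria.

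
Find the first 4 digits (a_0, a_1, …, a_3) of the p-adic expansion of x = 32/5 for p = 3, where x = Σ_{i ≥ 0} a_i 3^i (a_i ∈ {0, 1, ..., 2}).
(a_0, …, a_3) = (1, 0, 0, 2)

v_3(32/5) = 0 (numerator and denominator both coprime to 3), so x ∈ ℤ_3^×. Compute digits iteratively via a_i = x_i mod 3, x_{i+1} = (x_i − a_i)/3, with x_0 = x:
  x_0 = 32/5;  a_0 = 1;  x_1 = (x_0 − 1)/3 = 9/5
  x_1 = 9/5;  a_1 = 0;  x_2 = (x_1 − 0)/3 = 3/5
  x_2 = 3/5;  a_2 = 0;  x_3 = (x_2 − 0)/3 = 1/5
  x_3 = 1/5;  a_3 = 2;  x_4 = (x_3 − 2)/3 = -3/5
Digits: (1, 0, 0, 2).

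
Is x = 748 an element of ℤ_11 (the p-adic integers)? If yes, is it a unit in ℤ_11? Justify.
x ∈ ℤ_11 but not a unit; v_11(x) = 1 > 0

ℤ_11 = {x ∈ ℚ_11 : v_11(x) ≥ 0} and ℤ_11^× = {x ∈ ℤ_11 : v_11(x) = 0}. Here v_11(748) = v_11(num) − v_11(den) = 1; compare against these criteria.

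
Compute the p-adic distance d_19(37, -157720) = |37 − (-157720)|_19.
d_19(37, -157720) = 1/6859

Step 1 — x − y = 37 − (-157720) = 157757. Step 2 — v_19(157757) = 3 (factor: 157757 = (19^3 · 23); the sign does not affect v_p). Step 3 — |x − y|_19 = 19^{-3} = 1/6859.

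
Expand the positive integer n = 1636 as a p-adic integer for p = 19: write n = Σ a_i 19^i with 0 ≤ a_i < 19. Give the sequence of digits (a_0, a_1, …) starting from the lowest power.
(a_0, a_1, …) = (2, 10, 4)

Repeated division by 19 gives the digits low-to-high: 1636 = 2 + 10·19^1 + 4·19^2. Digit sequence: (2, 10, 4).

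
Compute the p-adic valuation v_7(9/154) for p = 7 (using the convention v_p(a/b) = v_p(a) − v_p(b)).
v_7(9/154) = -1

Factor powers of 7 from the numerator and denominator of the reduced fraction: 9 = 7^0 · 9 and 154 = 7^1 · 22. Apply v_p(a/b) = v_p(a) − v_p(b): v_7(9/154) = 0 − 1 = -1.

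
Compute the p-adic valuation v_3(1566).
v_3(1566) = 3

v_3(n) is the largest exponent k such that 3^k divides n. Factor out: 1566 = 3^3 · 58. (Sign doesn't affect v_p.) So v_3(1566) = 3.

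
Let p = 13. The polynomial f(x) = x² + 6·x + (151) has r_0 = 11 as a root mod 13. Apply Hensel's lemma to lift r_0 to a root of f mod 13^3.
r_2 = 2039 (mod 2197)

Hensel: r_{i+1} = r_i − f(r_i)·(f′(r_i))^{-1} mod 13^{i+2}, f′(x) = 2x + 6. Iterate:
  r_0 = 11 (mod 13)
  r_1 = 11 (mod 169)
  r_2 = 2039 (mod 2197)
Final: r = 2039 satisfies f(r) ≡ 0 mod 13^3.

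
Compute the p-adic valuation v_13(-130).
v_13(-130) = 1

v_13(n) is the largest exponent k such that 13^k divides n. Factor out: -130 = -13^1 · 10. (Sign doesn't affect v_p.) So v_13(-130) = 1.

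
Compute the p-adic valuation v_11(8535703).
v_11(8535703) = 5

v_11(n) is the largest exponent k such that 11^k divides n. Factor out: 8535703 = 11^5 · 53. (Sign doesn't affect v_p.) So v_11(8535703) = 5.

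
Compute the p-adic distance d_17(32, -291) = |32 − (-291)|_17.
d_17(32, -291) = 1/17

Step 1 — x − y = 32 − (-291) = 323. Step 2 — v_17(323) = 1 (factor: 323 = (17^1 · 19); the sign does not affect v_p). Step 3 — |x − y|_17 = 17^{-1} = 1/17.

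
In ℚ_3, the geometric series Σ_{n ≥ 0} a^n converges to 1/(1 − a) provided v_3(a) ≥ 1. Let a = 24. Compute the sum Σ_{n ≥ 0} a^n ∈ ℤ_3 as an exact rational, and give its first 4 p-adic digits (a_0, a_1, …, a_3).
Σ a^n = 1/(1 − a) = -1/23;  first 4 digits = (1, 2, 0, 0)

v_3(a) = 1 ≥ 1, so the series converges in ℤ_3 to 1/(1 − a) = 1/(1 − 24) = -1/23. Expand this rational in ℤ_3: compute digits iteratively via d_i = x_i mod 3, x_{i+1} = (x_i − d_i)/3. The first 4 digits are (1, 2, 0, 0).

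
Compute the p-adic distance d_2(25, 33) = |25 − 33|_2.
d_2(25, 33) = 1/8

Step 1 — x − y = 25 − 33 = -8. Step 2 — v_2(-8) = 3 (factor: -8 = −(2^3 · 1); the sign does not affect v_p). Step 3 — |x − y|_2 = 2^{-3} = 1/8.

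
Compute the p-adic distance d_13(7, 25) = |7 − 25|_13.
d_13(7, 25) = 1

Step 1 — x − y = 7 − 25 = -18. Step 2 — v_13(-18) = 0 (factor: -18 = −(13^0 · 18); the sign does not affect v_p). Step 3 — |x − y|_13 = 13^{0} = 1.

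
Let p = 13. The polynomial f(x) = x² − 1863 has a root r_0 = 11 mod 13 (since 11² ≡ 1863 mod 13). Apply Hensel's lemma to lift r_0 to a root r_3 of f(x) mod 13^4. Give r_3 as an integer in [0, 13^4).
r_3 = 20954 (mod 28561)

Hensel's recurrence: r_{i+1} = r_i − f(r_i)·(f′(r_i))^{-1} mod 13^{i+2}, with f′(x) = 2x. Iterate:
  r_0 = 11 (mod 13)
  r_1 = 167 (mod 169)
  r_2 = 1181 (mod 2197)
  r_3 = 20954 (mod 28561)
Final: r_3 = 20954, and one checks f(r_3) ≡ 0 mod 13^4.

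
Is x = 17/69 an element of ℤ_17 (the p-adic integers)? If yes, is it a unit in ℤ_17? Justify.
x ∈ ℤ_17 but not a unit; v_17(x) = 1 > 0

ℤ_17 = {x ∈ ℚ_17 : v_17(x) ≥ 0} and ℤ_17^× = {x ∈ ℤ_17 : v_17(x) = 0}. Here v_17(17/69) = v_17(num) − v_17(den) = 1; compare against these criteria.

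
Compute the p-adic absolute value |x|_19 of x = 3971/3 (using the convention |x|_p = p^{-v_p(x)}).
|3971/3|_19 = 1/361

Step 1 — compute v_19(x) by factoring powers of 19 out of the numerator and denominator: v_19(3971/3) = 2. Step 2 — apply |x|_p = p^{-v_p(x)} = 19^{-2} = 1/361.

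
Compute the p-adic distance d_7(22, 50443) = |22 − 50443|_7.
d_7(22, 50443) = 1/16807

Step 1 — x − y = 22 − 50443 = -50421. Step 2 — v_7(-50421) = 5 (factor: -50421 = −(7^5 · 3); the sign does not affect v_p). Step 3 — |x − y|_7 = 7^{-5} = 1/16807.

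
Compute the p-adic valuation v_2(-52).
v_2(-52) = 2

v_2(n) is the largest exponent k such that 2^k divides n. Factor out: -52 = -2^2 · 13. (Sign doesn't affect v_p.) So v_2(-52) = 2.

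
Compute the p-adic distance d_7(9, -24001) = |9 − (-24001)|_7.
d_7(9, -24001) = 1/2401

Step 1 — x − y = 9 − (-24001) = 24010. Step 2 — v_7(24010) = 4 (factor: 24010 = (7^4 · 10); the sign does not affect v_p). Step 3 — |x − y|_7 = 7^{-4} = 1/2401.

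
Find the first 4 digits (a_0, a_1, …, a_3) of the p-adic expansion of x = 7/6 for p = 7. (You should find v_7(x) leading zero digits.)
(a_0, …, a_3) = (0, 6, 5, 5)

v_7(7/6) = 1, so a_0 = ... = a_0 = 0. Factor out: x = 7^1 · u with u = 1/6 a unit in ℤ_7. Expand u iteratively via a_{v+i} = u_i mod 7, u_{i+1} = (u_i − a_{v+i})/7:
  u_0 = 1/6;  a_1 = 6;  u_1 = (u_0 − 6)/7 = -5/6
  u_1 = -5/6;  a_2 = 5;  u_2 = (u_1 − 5)/7 = -5/6
  u_2 = -5/6;  a_3 = 5;  u_3 = (u_2 − 5)/7 = -5/6
Digits: (0, 6, 5, 5).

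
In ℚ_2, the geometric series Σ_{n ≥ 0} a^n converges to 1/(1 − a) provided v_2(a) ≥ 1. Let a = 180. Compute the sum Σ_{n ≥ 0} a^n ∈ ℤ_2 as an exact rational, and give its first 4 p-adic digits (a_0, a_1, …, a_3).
Σ a^n = 1/(1 − a) = -1/179;  first 4 digits = (1, 0, 1, 0)

v_2(a) = 2 ≥ 1, so the series converges in ℤ_2 to 1/(1 − a) = 1/(1 − 180) = -1/179. Expand this rational in ℤ_2: compute digits iteratively via d_i = x_i mod 2, x_{i+1} = (x_i − d_i)/2. The first 4 digits are (1, 0, 1, 0).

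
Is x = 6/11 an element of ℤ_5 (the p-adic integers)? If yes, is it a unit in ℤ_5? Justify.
x ∈ ℤ_5^× (unit); v_5(x) = 0

ℤ_5 = {x ∈ ℚ_5 : v_5(x) ≥ 0} and ℤ_5^× = {x ∈ ℤ_5 : v_5(x) = 0}. Here v_5(6/11) = v_5(num) − v_5(den) = 0; compare against these criteria.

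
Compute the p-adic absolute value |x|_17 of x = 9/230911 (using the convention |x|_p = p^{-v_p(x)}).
|9/230911|_17 = 4913

Step 1 — compute v_17(x) by factoring powers of 17 out of the numerator and denominator: v_17(9/230911) = -3. Step 2 — apply |x|_p = p^{-v_p(x)} = 17^{3} = 4913.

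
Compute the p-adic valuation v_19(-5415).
v_19(-5415) = 2

v_19(n) is the largest exponent k such that 19^k divides n. Factor out: -5415 = -19^2 · 15. (Sign doesn't affect v_p.) So v_19(-5415) = 2.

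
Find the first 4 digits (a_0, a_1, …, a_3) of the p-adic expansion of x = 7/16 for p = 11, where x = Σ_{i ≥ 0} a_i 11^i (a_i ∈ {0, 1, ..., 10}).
(a_0, …, a_3) = (8, 0, 2, 6)

v_11(7/16) = 0 (numerator and denominator both coprime to 11), so x ∈ ℤ_11^×. Compute digits iteratively via a_i = x_i mod 11, x_{i+1} = (x_i − a_i)/11, with x_0 = x:
  x_0 = 7/16;  a_0 = 8;  x_1 = (x_0 − 8)/11 = -11/16
  x_1 = -11/16;  a_1 = 0;  x_2 = (x_1 − 0)/11 = -1/16
  x_2 = -1/16;  a_2 = 2;  x_3 = (x_2 − 2)/11 = -3/16
  x_3 = -3/16;  a_3 = 6;  x_4 = (x_3 − 6)/11 = -9/16
Digits: (8, 0, 2, 6).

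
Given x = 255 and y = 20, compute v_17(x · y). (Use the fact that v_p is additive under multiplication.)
v_17(5100) = 1

v_p(x) = 1 (factor: 255 = 17^1 · 15); v_p(y) = 0 (factor: 20 = 17^0 · 20). Additivity: v_p(xy) = v_p(x) + v_p(y) = 1 + 0 = 1. (Direct check: xy = 5100 = 17^1 · (300).)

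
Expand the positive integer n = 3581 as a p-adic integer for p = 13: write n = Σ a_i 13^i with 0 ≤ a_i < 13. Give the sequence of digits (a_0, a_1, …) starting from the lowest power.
(a_0, a_1, …) = (6, 2, 8, 1)

Repeated division by 13 gives the digits low-to-high: 3581 = 6 + 2·13^1 + 8·13^2 + 1·13^3. Digit sequence: (6, 2, 8, 1).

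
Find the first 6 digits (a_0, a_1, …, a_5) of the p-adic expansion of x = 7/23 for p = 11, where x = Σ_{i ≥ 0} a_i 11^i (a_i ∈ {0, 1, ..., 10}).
(a_0, …, a_5) = (7, 8, 4, 1, 8, 5)

v_11(7/23) = 0 (numerator and denominator both coprime to 11), so x ∈ ℤ_11^×. Compute digits iteratively via a_i = x_i mod 11, x_{i+1} = (x_i − a_i)/11, with x_0 = x:
  x_0 = 7/23;  a_0 = 7;  x_1 = (x_0 − 7)/11 = -14/23
  x_1 = -14/23;  a_1 = 8;  x_2 = (x_1 − 8)/11 = -18/23
  x_2 = -18/23;  a_2 = 4;  x_3 = (x_2 − 4)/11 = -10/23
  x_3 = -10/23;  a_3 = 1;  x_4 = (x_3 − 1)/11 = -3/23
  x_4 = -3/23;  a_4 = 8;  x_5 = (x_4 − 8)/11 = -17/23
  x_5 = -17/23;  a_5 = 5;  x_6 = (x_5 − 5)/11 = -12/23
Digits: (7, 8, 4, 1, 8, 5).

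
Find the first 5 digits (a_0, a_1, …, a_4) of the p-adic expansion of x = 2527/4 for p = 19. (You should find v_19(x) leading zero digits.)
(a_0, …, a_4) = (0, 0, 16, 4, 14)

v_19(2527/4) = 2, so a_0 = ... = a_1 = 0. Factor out: x = 19^2 · u with u = 7/4 a unit in ℤ_19. Expand u iteratively via a_{v+i} = u_i mod 19, u_{i+1} = (u_i − a_{v+i})/19:
  u_0 = 7/4;  a_2 = 16;  u_1 = (u_0 − 16)/19 = -3/4
  u_1 = -3/4;  a_3 = 4;  u_2 = (u_1 − 4)/19 = -1/4
  u_2 = -1/4;  a_4 = 14;  u_3 = (u_2 − 14)/19 = -3/4
Digits: (0, 0, 16, 4, 14).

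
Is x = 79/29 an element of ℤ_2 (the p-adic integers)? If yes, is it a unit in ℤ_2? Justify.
x ∈ ℤ_2^× (unit); v_2(x) = 0

ℤ_2 = {x ∈ ℚ_2 : v_2(x) ≥ 0} and ℤ_2^× = {x ∈ ℤ_2 : v_2(x) = 0}. Here v_2(79/29) = v_2(num) − v_2(den) = 0; compare against these criteria.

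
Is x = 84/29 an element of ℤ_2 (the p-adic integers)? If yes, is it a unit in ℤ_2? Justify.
x ∈ ℤ_2 but not a unit; v_2(x) = 2 > 0

ℤ_2 = {x ∈ ℚ_2 : v_2(x) ≥ 0} and ℤ_2^× = {x ∈ ℤ_2 : v_2(x) = 0}. Here v_2(84/29) = v_2(num) − v_2(den) = 2; compare against these criteria.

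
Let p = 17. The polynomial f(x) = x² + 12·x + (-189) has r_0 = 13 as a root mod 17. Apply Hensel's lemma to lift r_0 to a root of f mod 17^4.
r_3 = 83500 (mod 83521)

Hensel: r_{i+1} = r_i − f(r_i)·(f′(r_i))^{-1} mod 17^{i+2}, f′(x) = 2x + 12. Iterate:
  r_0 = 13 (mod 17)
  r_1 = 268 (mod 289)
  r_2 = 4892 (mod 4913)
  r_3 = 83500 (mod 83521)
Final: r = 83500 satisfies f(r) ≡ 0 mod 17^4.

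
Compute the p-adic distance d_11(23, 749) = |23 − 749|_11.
d_11(23, 749) = 1/121

Step 1 — x − y = 23 − 749 = -726. Step 2 — v_11(-726) = 2 (factor: -726 = −(11^2 · 6); the sign does not affect v_p). Step 3 — |x − y|_11 = 11^{-2} = 1/121.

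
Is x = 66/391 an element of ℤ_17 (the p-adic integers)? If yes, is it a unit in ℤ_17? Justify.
x ∉ ℤ_17 (v_17(x) = -1 < 0)

ℤ_17 = {x ∈ ℚ_17 : v_17(x) ≥ 0} and ℤ_17^× = {x ∈ ℤ_17 : v_17(x) = 0}. Here v_17(66/391) = v_17(num) − v_17(den) = -1; compare against these criteria.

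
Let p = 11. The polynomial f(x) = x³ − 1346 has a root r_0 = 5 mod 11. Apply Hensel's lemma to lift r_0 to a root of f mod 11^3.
r_2 = 907 (mod 1331)

Hensel: r_{i+1} = r_i − f(r_i)/f′(r_i) mod 11^{i+2}, where f′(x) = 3x². Iterate:
  r_0 = 5 (mod 11)
  r_1 = 60 (mod 121)
  r_2 = 907 (mod 1331)
Final: r = 907 with f(r) ≡ 0 mod 11^3.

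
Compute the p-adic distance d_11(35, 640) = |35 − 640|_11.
d_11(35, 640) = 1/121

Step 1 — x − y = 35 − 640 = -605. Step 2 — v_11(-605) = 2 (factor: -605 = −(11^2 · 5); the sign does not affect v_p). Step 3 — |x − y|_11 = 11^{-2} = 1/121.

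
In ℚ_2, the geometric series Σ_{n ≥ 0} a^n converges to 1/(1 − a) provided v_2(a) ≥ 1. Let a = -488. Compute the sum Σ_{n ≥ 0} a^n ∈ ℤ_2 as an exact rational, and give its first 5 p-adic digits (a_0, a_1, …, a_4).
Σ a^n = 1/(1 − a) = 1/489;  first 5 digits = (1, 0, 0, 1, 1)

v_2(a) = 3 ≥ 1, so the series converges in ℤ_2 to 1/(1 − a) = 1/(1 − (-488)) = 1/489. Expand this rational in ℤ_2: compute digits iteratively via d_i = x_i mod 2, x_{i+1} = (x_i − d_i)/2. The first 5 digits are (1, 0, 0, 1, 1).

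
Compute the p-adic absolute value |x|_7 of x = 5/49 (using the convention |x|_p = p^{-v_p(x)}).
|5/49|_7 = 49

Step 1 — compute v_7(x) by factoring powers of 7 out of the numerator and denominator: v_7(5/49) = -2. Step 2 — apply |x|_p = p^{-v_p(x)} = 7^{2} = 49.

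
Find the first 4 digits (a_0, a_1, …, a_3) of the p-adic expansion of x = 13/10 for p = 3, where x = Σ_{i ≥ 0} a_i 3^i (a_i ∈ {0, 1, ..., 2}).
(a_0, …, a_3) = (1, 1, 0, 2)

v_3(13/10) = 0 (numerator and denominator both coprime to 3), so x ∈ ℤ_3^×. Compute digits iteratively via a_i = x_i mod 3, x_{i+1} = (x_i − a_i)/3, with x_0 = x:
  x_0 = 13/10;  a_0 = 1;  x_1 = (x_0 − 1)/3 = 1/10
  x_1 = 1/10;  a_1 = 1;  x_2 = (x_1 − 1)/3 = -3/10
  x_2 = -3/10;  a_2 = 0;  x_3 = (x_2 − 0)/3 = -1/10
  x_3 = -1/10;  a_3 = 2;  x_4 = (x_3 − 2)/3 = -7/10
Digits: (1, 1, 0, 2).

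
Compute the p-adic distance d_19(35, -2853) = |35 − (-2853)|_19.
d_19(35, -2853) = 1/361

Step 1 — x − y = 35 − (-2853) = 2888. Step 2 — v_19(2888) = 2 (factor: 2888 = (19^2 · 8); the sign does not affect v_p). Step 3 — |x − y|_19 = 19^{-2} = 1/361.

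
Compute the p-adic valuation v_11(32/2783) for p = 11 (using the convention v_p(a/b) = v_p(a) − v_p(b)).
v_11(32/2783) = -2

Factor powers of 11 from the numerator and denominator of the reduced fraction: 32 = 11^0 · 32 and 2783 = 11^2 · 23. Apply v_p(a/b) = v_p(a) − v_p(b): v_11(32/2783) = 0 − 2 = -2.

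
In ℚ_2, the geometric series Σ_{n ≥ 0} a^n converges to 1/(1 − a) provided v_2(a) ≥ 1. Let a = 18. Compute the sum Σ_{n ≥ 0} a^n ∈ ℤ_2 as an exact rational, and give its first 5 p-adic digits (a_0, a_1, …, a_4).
Σ a^n = 1/(1 − a) = -1/17;  first 5 digits = (1, 1, 1, 1, 0)

v_2(a) = 1 ≥ 1, so the series converges in ℤ_2 to 1/(1 − a) = 1/(1 − 18) = -1/17. Expand this rational in ℤ_2: compute digits iteratively via d_i = x_i mod 2, x_{i+1} = (x_i − d_i)/2. The first 5 digits are (1, 1, 1, 1, 0).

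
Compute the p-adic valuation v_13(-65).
v_13(-65) = 1

v_13(n) is the largest exponent k such that 13^k divides n. Factor out: -65 = -13^1 · 5. (Sign doesn't affect v_p.) So v_13(-65) = 1.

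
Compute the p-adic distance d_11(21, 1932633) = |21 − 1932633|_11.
d_11(21, 1932633) = 1/161051

Step 1 — x − y = 21 − 1932633 = -1932612. Step 2 — v_11(-1932612) = 5 (factor: -1932612 = −(11^5 · 12); the sign does not affect v_p). Step 3 — |x − y|_11 = 11^{-5} = 1/161051.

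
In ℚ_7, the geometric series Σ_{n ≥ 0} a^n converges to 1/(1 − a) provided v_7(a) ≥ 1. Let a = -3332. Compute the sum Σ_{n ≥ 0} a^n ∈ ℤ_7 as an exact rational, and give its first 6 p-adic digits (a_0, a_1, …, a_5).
Σ a^n = 1/(1 − a) = 1/3333;  first 6 digits = (1, 0, 2, 4, 2, 2)

v_7(a) = 2 ≥ 1, so the series converges in ℤ_7 to 1/(1 − a) = 1/(1 − (-3332)) = 1/3333. Expand this rational in ℤ_7: compute digits iteratively via d_i = x_i mod 7, x_{i+1} = (x_i − d_i)/7. The first 6 digits are (1, 0, 2, 4, 2, 2).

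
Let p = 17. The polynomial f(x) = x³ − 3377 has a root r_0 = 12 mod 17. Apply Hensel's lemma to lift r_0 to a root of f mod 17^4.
r_3 = 43226 (mod 83521)

Hensel: r_{i+1} = r_i − f(r_i)/f′(r_i) mod 17^{i+2}, where f′(x) = 3x². Iterate:
  r_0 = 12 (mod 17)
  r_1 = 165 (mod 289)
  r_2 = 3922 (mod 4913)
  r_3 = 43226 (mod 83521)
Final: r = 43226 with f(r) ≡ 0 mod 17^4.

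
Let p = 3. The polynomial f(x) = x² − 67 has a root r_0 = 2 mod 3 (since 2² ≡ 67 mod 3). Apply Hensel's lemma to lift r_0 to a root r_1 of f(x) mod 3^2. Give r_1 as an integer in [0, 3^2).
r_1 = 2 (mod 9)

Hensel's recurrence: r_{i+1} = r_i − f(r_i)·(f′(r_i))^{-1} mod 3^{i+2}, with f′(x) = 2x. Iterate:
  r_0 = 2 (mod 3)
  r_1 = 2 (mod 9)
Final: r_1 = 2, and one checks f(r_1) ≡ 0 mod 3^2.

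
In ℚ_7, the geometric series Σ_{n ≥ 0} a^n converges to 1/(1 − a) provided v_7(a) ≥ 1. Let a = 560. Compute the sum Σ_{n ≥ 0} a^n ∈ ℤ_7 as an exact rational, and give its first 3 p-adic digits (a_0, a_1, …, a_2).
Σ a^n = 1/(1 − a) = -1/559;  first 3 digits = (1, 3, 6)

v_7(a) = 1 ≥ 1, so the series converges in ℤ_7 to 1/(1 − a) = 1/(1 − 560) = -1/559. Expand this rational in ℤ_7: compute digits iteratively via d_i = x_i mod 7, x_{i+1} = (x_i − d_i)/7. The first 3 digits are (1, 3, 6).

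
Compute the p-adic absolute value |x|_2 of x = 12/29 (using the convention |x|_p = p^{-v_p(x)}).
|12/29|_2 = 1/4

Step 1 — compute v_2(x) by factoring powers of 2 out of the numerator and denominator: v_2(12/29) = 2. Step 2 — apply |x|_p = p^{-v_p(x)} = 2^{-2} = 1/4.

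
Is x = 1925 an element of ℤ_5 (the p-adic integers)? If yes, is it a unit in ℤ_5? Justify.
x ∈ ℤ_5 but not a unit; v_5(x) = 2 > 0

ℤ_5 = {x ∈ ℚ_5 : v_5(x) ≥ 0} and ℤ_5^× = {x ∈ ℤ_5 : v_5(x) = 0}. Here v_5(1925) = v_5(num) − v_5(den) = 2; compare against these criteria.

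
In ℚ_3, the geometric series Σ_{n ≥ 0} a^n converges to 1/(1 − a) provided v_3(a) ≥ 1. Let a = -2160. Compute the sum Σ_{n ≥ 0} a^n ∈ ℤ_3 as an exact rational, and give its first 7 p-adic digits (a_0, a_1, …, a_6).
Σ a^n = 1/(1 − a) = 1/2161;  first 7 digits = (1, 0, 0, 1, 0, 0, 1)

v_3(a) = 3 ≥ 1, so the series converges in ℤ_3 to 1/(1 − a) = 1/(1 − (-2160)) = 1/2161. Expand this rational in ℤ_3: compute digits iteratively via d_i = x_i mod 3, x_{i+1} = (x_i − d_i)/3. The first 7 digits are (1, 0, 0, 1, 0, 0, 1).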